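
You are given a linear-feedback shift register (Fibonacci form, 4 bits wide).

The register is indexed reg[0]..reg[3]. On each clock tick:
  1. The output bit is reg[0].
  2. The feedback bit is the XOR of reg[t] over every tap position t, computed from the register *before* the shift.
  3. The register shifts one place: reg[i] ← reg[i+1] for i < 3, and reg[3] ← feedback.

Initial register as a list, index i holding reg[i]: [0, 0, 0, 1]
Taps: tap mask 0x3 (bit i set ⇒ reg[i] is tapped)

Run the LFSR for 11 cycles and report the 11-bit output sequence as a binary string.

tick  register→output (feedback)
  0  0001→0 (0)
  1  0010→0 (0)
  2  0100→0 (1)
  3  1001→1 (1)
  4  0011→0 (0)
  5  0110→0 (1)
  6  1101→1 (0)
  7  1010→1 (1)
  8  0101→0 (1)
  9  1011→1 (1)
 10  0111→0 (1)

00010011010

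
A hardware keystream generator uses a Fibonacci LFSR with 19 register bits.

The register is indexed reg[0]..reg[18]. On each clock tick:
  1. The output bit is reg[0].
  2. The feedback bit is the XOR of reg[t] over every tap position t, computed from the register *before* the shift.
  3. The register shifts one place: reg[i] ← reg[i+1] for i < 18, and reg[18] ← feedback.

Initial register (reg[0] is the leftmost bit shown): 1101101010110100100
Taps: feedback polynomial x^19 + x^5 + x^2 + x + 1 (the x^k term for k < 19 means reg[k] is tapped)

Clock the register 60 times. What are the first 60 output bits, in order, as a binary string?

110110101011010010001010011100111101111100100100000111110010

tick  register→output (feedback)
  0  1101101010110100100→1 (0)
  1  1011010101101001000→1 (1)
  2  0110101011010010001→0 (0)
  3  1101010110100100010→1 (1)
  4  1010101101001000101→1 (0)
  5  0101011010010001010→0 (0)
  6  1010110100100010100→1 (1)
  7  0101101001000101001→0 (1)
  8  1011010010001010011→1 (1)
  9  0110100100010100111→0 (0)
 10  1101001000101001110→1 (0)
 11  1010010001010011100→1 (1)
 12  0100100010100111001→0 (1)
 13  1001000101001110011→1 (1)
 14  0010001010011100111→0 (1)
 15  0100010100111001111→0 (0)
 16  1000101001110011110→1 (1)
 17  0001010011100111101→0 (1)
 18  0010100111001111011→0 (1)
 19  0101001110011110111→0 (1)
 20  1010011100111101111→1 (1)
 21  0100111001111011111→0 (0)
 22  1001110011110111110→1 (0)
 23  0011100111101111100→0 (1)
 24  0111001111011111001→0 (0)
 25  1110011110111110010→1 (0)
 26  1100111101111100100→1 (1)
 27  1001111011111001001→1 (0)
 28  0011110111110010010→0 (0)
 29  0111101111100100100→0 (0)
 30  1111011111001001000→1 (0)
 31  1110111110010010000→1 (0)
 32  1101111100100100000→1 (1)
 33  1011111001001000001→1 (1)
 34  0111110010010000011→0 (1)
 35  1111100100100000111→1 (1)
 36  1111001001000001111→1 (1)
 37  1110010010000011111→1 (0)
 38  1100100100000111110→1 (0)
 39  1001001000001111100→1 (1)
 40  0010010000011111001→0 (0)
 41  0100100000111110010→0 (1)
 42  1001000001111100101→1 (1)
 43  0010000011111001011→0 (1)
 44  0100000111110010111→0 (1)
 45  1000001111100101111→1 (1)
 46  0000011111001011111→0 (1)
 47  0000111110010111111→0 (1)
 48  0001111100101111111→0 (1)
 49  0011111001011111111→0 (0)
 50  0111110010111111110→0 (1)
 51  1111100101111111101→1 (1)
 52  1111001011111111011→1 (1)
 53  1110010111111110111→1 (0)
 54  1100101111111101110→1 (0)
 55  1001011111111011100→1 (0)
 56  0010111111110111000→0 (0)
 57  0101111111101110000→0 (0)
 58  1011111111011100000→1 (1)
 59  0111111110111000001→0 (1)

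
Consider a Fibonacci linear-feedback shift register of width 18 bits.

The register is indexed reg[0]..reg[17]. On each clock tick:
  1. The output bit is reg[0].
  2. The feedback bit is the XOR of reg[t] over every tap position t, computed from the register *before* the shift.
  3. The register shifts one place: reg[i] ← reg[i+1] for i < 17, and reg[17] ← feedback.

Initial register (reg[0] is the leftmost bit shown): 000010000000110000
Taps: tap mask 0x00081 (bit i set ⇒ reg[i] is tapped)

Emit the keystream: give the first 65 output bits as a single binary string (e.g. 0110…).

k : reg_k → out_k, fb_k
0: 000010000000110000 → 0, fb=0
1: 000100000001100000 → 0, fb=0
2: 001000000011000000 → 0, fb=0
3: 010000000110000000 → 0, fb=0
4: 100000001100000000 → 1, fb=1
5: 000000011000000001 → 0, fb=1
6: 000000110000000011 → 0, fb=1
7: 000001100000000111 → 0, fb=0
8: 000011000000001110 → 0, fb=0
9: 000110000000011100 → 0, fb=0
10: 001100000000111000 → 0, fb=0
11: 011000000001110000 → 0, fb=0
12: 110000000011100000 → 1, fb=1
13: 100000000111000001 → 1, fb=1
14: 000000001110000011 → 0, fb=0
15: 000000011100000110 → 0, fb=1
16: 000000111000001101 → 0, fb=1
17: 000001110000011011 → 0, fb=1
18: 000011100000110111 → 0, fb=0
19: 000111000001101110 → 0, fb=0
20: 001110000011011100 → 0, fb=0
21: 011100000110111000 → 0, fb=0
22: 111000001101110000 → 1, fb=1
23: 110000011011100001 → 1, fb=0
24: 100000110111000010 → 1, fb=0
25: 000001101110000100 → 0, fb=0
26: 000011011100001000 → 0, fb=1
27: 000110111000010001 → 0, fb=1
28: 001101110000100011 → 0, fb=1
29: 011011100001000111 → 0, fb=0
30: 110111000010001110 → 1, fb=1
31: 101110000100011101 → 1, fb=1
32: 011100001000111011 → 0, fb=0
33: 111000010001110110 → 1, fb=0
34: 110000100011101100 → 1, fb=1
35: 100001000111011001 → 1, fb=1
36: 000010001110110011 → 0, fb=0
37: 000100011101100110 → 0, fb=1
38: 001000111011001101 → 0, fb=1
39: 010001110110011011 → 0, fb=1
40: 100011101100110111 → 1, fb=1
41: 000111011001101111 → 0, fb=1
42: 001110110011011111 → 0, fb=1
43: 011101100110111111 → 0, fb=0
44: 111011001101111110 → 1, fb=1
45: 110110011011111101 → 1, fb=0
46: 101100110111111010 → 1, fb=0
47: 011001101111110100 → 0, fb=0
48: 110011011111101000 → 1, fb=0
49: 100110111111010000 → 1, fb=0
50: 001101111110100000 → 0, fb=1
51: 011011111101000001 → 0, fb=1
52: 110111111010000011 → 1, fb=0
53: 101111110100000110 → 1, fb=0
54: 011111101000001100 → 0, fb=0
55: 111111010000011000 → 1, fb=0
56: 111110100000110000 → 1, fb=1
57: 111101000001100001 → 1, fb=1
58: 111010000011000011 → 1, fb=1
59: 110100000110000111 → 1, fb=1
60: 101000001100001111 → 1, fb=1
61: 010000011000011111 → 0, fb=1
62: 100000110000111111 → 1, fb=0
63: 000001100001111110 → 0, fb=0
64: 000011000011111100 → 0, fb=0

00001000000011000000001110000011011100001000111011001101111110100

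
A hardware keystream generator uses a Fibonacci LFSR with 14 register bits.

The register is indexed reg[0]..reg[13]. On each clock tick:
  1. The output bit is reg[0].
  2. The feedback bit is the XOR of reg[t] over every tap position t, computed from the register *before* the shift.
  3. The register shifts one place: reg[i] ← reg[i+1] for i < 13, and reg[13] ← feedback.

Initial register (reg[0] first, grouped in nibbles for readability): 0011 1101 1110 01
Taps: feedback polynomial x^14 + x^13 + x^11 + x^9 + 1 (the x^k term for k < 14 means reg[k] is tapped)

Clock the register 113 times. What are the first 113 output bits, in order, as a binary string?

00111101111001011011011101111100110000101101010111101110101001000001000000011101111000100011111011000100011001110

step | reg (before) | out | fb
   0 | 00111101111001 | 0 | 0
   1 | 01111011110010 | 0 | 1
   2 | 11110111100101 | 1 | 1
   3 | 11101111001011 | 1 | 0
   4 | 11011110010110 | 1 | 1
   5 | 10111100101101 | 1 | 1
   6 | 01111001011011 | 0 | 0
   7 | 11110010110110 | 1 | 1
   8 | 11100101101101 | 1 | 1
   9 | 11001011011011 | 1 | 1
  10 | 10010110110111 | 1 | 0
  11 | 00101101101110 | 0 | 1
  12 | 01011011011101 | 0 | 1
  13 | 10110110111011 | 1 | 1
  14 | 01101101110111 | 0 | 1
  15 | 11011011101111 | 1 | 1
  16 | 10110111011111 | 1 | 0
  17 | 01101110111110 | 0 | 0
  18 | 11011101111100 | 1 | 1
  19 | 10111011111001 | 1 | 1
  20 | 01110111110011 | 0 | 0
  21 | 11101111100110 | 1 | 0
  22 | 11011111001100 | 1 | 0
  23 | 10111110011000 | 1 | 0
  24 | 01111100110000 | 0 | 1
  25 | 11111001100001 | 1 | 0
  26 | 11110011000010 | 1 | 1
  27 | 11100110000101 | 1 | 1
  28 | 11001100001011 | 1 | 0
  29 | 10011000010110 | 1 | 1
  30 | 00110000101101 | 0 | 0
  31 | 01100001011010 | 0 | 1
  32 | 11000010110101 | 1 | 0
  33 | 10000101101010 | 1 | 1
  34 | 00001011010101 | 0 | 1
  35 | 00010110101011 | 0 | 1
  36 | 00101101010111 | 0 | 1
  37 | 01011010101111 | 0 | 0
  38 | 10110101011110 | 1 | 1
  39 | 01101010111101 | 0 | 1
  40 | 11010101111011 | 1 | 1
  41 | 10101011110111 | 1 | 0
  42 | 01010111101110 | 0 | 1
  43 | 10101111011101 | 1 | 0
  44 | 01011110111010 | 0 | 1
  45 | 10111101110101 | 1 | 0
  46 | 01111011101010 | 0 | 0
  47 | 11110111010100 | 1 | 1
  48 | 11101110101001 | 1 | 0
  49 | 11011101010010 | 1 | 0
  50 | 10111010100100 | 1 | 0
  51 | 01110101001000 | 0 | 0
  52 | 11101010010000 | 1 | 0
  53 | 11010100100000 | 1 | 1
  54 | 10101001000001 | 1 | 0
  55 | 01010010000010 | 0 | 0
  56 | 10100100000100 | 1 | 0
  57 | 01001000001000 | 0 | 0
  58 | 10010000010000 | 1 | 0
  59 | 00100000100000 | 0 | 0
  60 | 01000001000000 | 0 | 0
  61 | 10000010000000 | 1 | 1
  62 | 00000100000001 | 0 | 1
  63 | 00001000000011 | 0 | 1
  64 | 00010000000111 | 0 | 0
  65 | 00100000001110 | 0 | 1
  66 | 01000000011101 | 0 | 1
  67 | 10000000111011 | 1 | 1
  68 | 00000001110111 | 0 | 1
  69 | 00000011101111 | 0 | 0
  70 | 00000111011110 | 0 | 0
  71 | 00001110111100 | 0 | 0
  72 | 00011101111000 | 0 | 1
  73 | 00111011110001 | 0 | 0
  74 | 01110111100010 | 0 | 0
  75 | 11101111000100 | 1 | 0
  76 | 11011110001000 | 1 | 1
  77 | 10111100010001 | 1 | 1
  78 | 01111000100011 | 0 | 1
  79 | 11110001000111 | 1 | 1
  80 | 11100010001111 | 1 | 1
  81 | 11000100011111 | 1 | 0
  82 | 10001000111110 | 1 | 1
  83 | 00010001111101 | 0 | 1
  84 | 00100011111011 | 0 | 0
  85 | 01000111110110 | 0 | 0
  86 | 10001111101100 | 1 | 0
  87 | 00011111011000 | 0 | 1
  88 | 00111110110001 | 0 | 0
  89 | 01111101100010 | 0 | 0
  90 | 11111011000100 | 1 | 0
  91 | 11110110001000 | 1 | 1
  92 | 11101100010001 | 1 | 1
  93 | 11011000100011 | 1 | 0
  94 | 10110001000110 | 1 | 0
  95 | 01100010001100 | 0 | 1
  96 | 11000100011001 | 1 | 1
  97 | 10001000110011 | 1 | 1
  98 | 00010001100111 | 0 | 0
  99 | 00100011001110 | 0 | 1
 100 | 01000110011101 | 0 | 1
 101 | 10001100111011 | 1 | 1
 102 | 00011001110111 | 0 | 1
 103 | 00110011101111 | 0 | 0
 104 | 01100111011110 | 0 | 0
 105 | 11001110111100 | 1 | 1
 106 | 10011101111001 | 1 | 1
 107 | 00111011110011 | 0 | 0
 108 | 01110111100110 | 0 | 1
 109 | 11101111001101 | 1 | 1
 110 | 11011110011011 | 1 | 1
 111 | 10111100110111 | 1 | 0
 112 | 01111001101110 | 0 | 1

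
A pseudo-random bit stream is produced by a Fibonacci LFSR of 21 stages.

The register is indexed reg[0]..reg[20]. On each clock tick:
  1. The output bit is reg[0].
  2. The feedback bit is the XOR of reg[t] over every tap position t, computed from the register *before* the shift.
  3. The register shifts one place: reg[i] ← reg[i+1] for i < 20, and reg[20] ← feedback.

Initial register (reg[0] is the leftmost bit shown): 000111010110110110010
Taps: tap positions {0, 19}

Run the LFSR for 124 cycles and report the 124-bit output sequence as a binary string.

k : reg_k → out_k, fb_k
0: 000111010110110110010 → 0, fb=1
1: 001110101101101100101 → 0, fb=0
2: 011101011011011001010 → 0, fb=1
3: 111010110110110010101 → 1, fb=1
4: 110101101101100101011 → 1, fb=0
5: 101011011011001010110 → 1, fb=0
6: 010110110110010101100 → 0, fb=0
7: 101101101100101011000 → 1, fb=1
8: 011011011001010110001 → 0, fb=0
9: 110110110010101100010 → 1, fb=0
10: 101101100101011000100 → 1, fb=1
11: 011011001010110001001 → 0, fb=0
12: 110110010101100010010 → 1, fb=0
13: 101100101011000100100 → 1, fb=1
14: 011001010110001001001 → 0, fb=0
15: 110010101100010010010 → 1, fb=0
16: 100101011000100100100 → 1, fb=1
17: 001010110001001001001 → 0, fb=0
18: 010101100010010010010 → 0, fb=1
19: 101011000100100100101 → 1, fb=1
20: 010110001001001001011 → 0, fb=1
21: 101100010010010010111 → 1, fb=0
22: 011000100100100101110 → 0, fb=1
23: 110001001001001011101 → 1, fb=1
24: 100010010010010111011 → 1, fb=0
25: 000100100100101110110 → 0, fb=1
26: 001001001001011101101 → 0, fb=0
27: 010010010010111011010 → 0, fb=1
28: 100100100101110110101 → 1, fb=1
29: 001001001011101101011 → 0, fb=1
30: 010010010111011010111 → 0, fb=1
31: 100100101110110101111 → 1, fb=0
32: 001001011101101011110 → 0, fb=1
33: 010010111011010111101 → 0, fb=0
34: 100101110110101111010 → 1, fb=0
35: 001011101101011110100 → 0, fb=0
36: 010111011010111101000 → 0, fb=0
37: 101110110101111010000 → 1, fb=1
38: 011101101011110100001 → 0, fb=0
39: 111011010111101000010 → 1, fb=0
40: 110110101111010000100 → 1, fb=1
41: 101101011110100001001 → 1, fb=1
42: 011010111101000010011 → 0, fb=1
43: 110101111010000100111 → 1, fb=0
44: 101011110100001001110 → 1, fb=0
45: 010111101000010011100 → 0, fb=0
46: 101111010000100111000 → 1, fb=1
47: 011110100001001110001 → 0, fb=0
48: 111101000010011100010 → 1, fb=0
49: 111010000100111000100 → 1, fb=1
50: 110100001001110001001 → 1, fb=1
51: 101000010011100010011 → 1, fb=0
52: 010000100111000100110 → 0, fb=1
53: 100001001110001001101 → 1, fb=1
54: 000010011100010011011 → 0, fb=1
55: 000100111000100110111 → 0, fb=1
56: 001001110001001101111 → 0, fb=1
57: 010011100010011011111 → 0, fb=1
58: 100111000100110111111 → 1, fb=0
59: 001110001001101111110 → 0, fb=1
60: 011100010011011111101 → 0, fb=0
61: 111000100110111111010 → 1, fb=0
62: 110001001101111110100 → 1, fb=1
63: 100010011011111101001 → 1, fb=1
64: 000100110111111010011 → 0, fb=1
65: 001001101111110100111 → 0, fb=1
66: 010011011111101001111 → 0, fb=1
67: 100110111111010011111 → 1, fb=0
68: 001101111110100111110 → 0, fb=1
69: 011011111101001111101 → 0, fb=0
70: 110111111010011111010 → 1, fb=0
71: 101111110100111110100 → 1, fb=1
72: 011111101001111101001 → 0, fb=0
73: 111111010011111010010 → 1, fb=0
74: 111110100111110100100 → 1, fb=1
75: 111101001111101001001 → 1, fb=1
76: 111010011111010010011 → 1, fb=0
77: 110100111110100100110 → 1, fb=0
78: 101001111101001001100 → 1, fb=1
79: 010011111010010011001 → 0, fb=0
80: 100111110100100110010 → 1, fb=0
81: 001111101001001100100 → 0, fb=0
82: 011111010010011001000 → 0, fb=0
83: 111110100100110010000 → 1, fb=1
84: 111101001001100100001 → 1, fb=1
85: 111010010011001000011 → 1, fb=0
86: 110100100110010000110 → 1, fb=0
87: 101001001100100001100 → 1, fb=1
88: 010010011001000011001 → 0, fb=0
89: 100100110010000110010 → 1, fb=0
90: 001001100100001100100 → 0, fb=0
91: 010011001000011001000 → 0, fb=0
92: 100110010000110010000 → 1, fb=1
93: 001100100001100100001 → 0, fb=0
94: 011001000011001000010 → 0, fb=1
95: 110010000110010000101 → 1, fb=1
96: 100100001100100001011 → 1, fb=0
97: 001000011001000010110 → 0, fb=1
98: 010000110010000101101 → 0, fb=0
99: 100001100100001011010 → 1, fb=0
100: 000011001000010110100 → 0, fb=0
101: 000110010000101101000 → 0, fb=0
102: 001100100001011010000 → 0, fb=0
103: 011001000010110100000 → 0, fb=0
104: 110010000101101000000 → 1, fb=1
105: 100100001011010000001 → 1, fb=1
106: 001000010110100000011 → 0, fb=1
107: 010000101101000000111 → 0, fb=1
108: 100001011010000001111 → 1, fb=0
109: 000010110100000011110 → 0, fb=1
110: 000101101000000111101 → 0, fb=0
111: 001011010000001111010 → 0, fb=1
112: 010110100000011110101 → 0, fb=0
113: 101101000000111101010 → 1, fb=0
114: 011010000001111010100 → 0, fb=0
115: 110100000011110101000 → 1, fb=1
116: 101000000111101010001 → 1, fb=1
117: 010000001111010100011 → 0, fb=1
118: 100000011110101000111 → 1, fb=0
119: 000000111101010001110 → 0, fb=1
120: 000001111010100011101 → 0, fb=0
121: 000011110101000111010 → 0, fb=1
122: 000111101010001110101 → 0, fb=0
123: 001111010100011101010 → 0, fb=1

0001110101101101100101011000100100100101110110101111010000100111000100110111111010011111010010011001000011001000010110100000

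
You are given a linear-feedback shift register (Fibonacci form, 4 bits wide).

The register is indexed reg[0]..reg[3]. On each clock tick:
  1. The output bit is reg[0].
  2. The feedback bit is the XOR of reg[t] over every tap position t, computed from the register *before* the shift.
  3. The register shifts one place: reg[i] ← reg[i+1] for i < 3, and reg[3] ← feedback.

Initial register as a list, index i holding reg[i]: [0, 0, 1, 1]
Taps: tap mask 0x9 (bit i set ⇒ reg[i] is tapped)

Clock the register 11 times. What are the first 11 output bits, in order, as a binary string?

00111101011

tick  register→output (feedback)
  0  0011→0 (1)
  1  0111→0 (1)
  2  1111→1 (0)
  3  1110→1 (1)
  4  1101→1 (0)
  5  1010→1 (1)
  6  0101→0 (1)
  7  1011→1 (0)
  8  0110→0 (0)
  9  1100→1 (1)
 10  1001→1 (0)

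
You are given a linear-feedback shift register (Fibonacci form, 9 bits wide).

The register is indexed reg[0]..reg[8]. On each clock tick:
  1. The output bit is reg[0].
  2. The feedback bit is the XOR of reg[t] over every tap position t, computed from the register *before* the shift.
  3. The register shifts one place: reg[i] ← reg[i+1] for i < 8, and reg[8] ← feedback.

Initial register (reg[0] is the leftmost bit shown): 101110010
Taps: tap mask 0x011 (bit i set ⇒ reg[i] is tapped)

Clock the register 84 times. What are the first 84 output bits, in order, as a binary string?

step | reg (before) | out | fb
   0 | 101110010 | 1 | 0
   1 | 011100100 | 0 | 0
   2 | 111001000 | 1 | 1
   3 | 110010001 | 1 | 0
   4 | 100100010 | 1 | 1
   5 | 001000101 | 0 | 0
   6 | 010001010 | 0 | 0
   7 | 100010100 | 1 | 0
   8 | 000101000 | 0 | 0
   9 | 001010000 | 0 | 1
  10 | 010100001 | 0 | 0
  11 | 101000010 | 1 | 1
  12 | 010000101 | 0 | 0
  13 | 100001010 | 1 | 1
  14 | 000010101 | 0 | 1
  15 | 000101011 | 0 | 0
  16 | 001010110 | 0 | 1
  17 | 010101101 | 0 | 0
  18 | 101011010 | 1 | 0
  19 | 010110100 | 0 | 1
  20 | 101101001 | 1 | 1
  21 | 011010011 | 0 | 1
  22 | 110100111 | 1 | 1
  23 | 101001111 | 1 | 1
  24 | 010011111 | 0 | 1
  25 | 100111111 | 1 | 0
  26 | 001111110 | 0 | 1
  27 | 011111101 | 0 | 1
  28 | 111111011 | 1 | 0
  29 | 111110110 | 1 | 0
  30 | 111101100 | 1 | 1
  31 | 111011001 | 1 | 0
  32 | 110110010 | 1 | 0
  33 | 101100100 | 1 | 1
  34 | 011001001 | 0 | 0
  35 | 110010010 | 1 | 0
  36 | 100100100 | 1 | 1
  37 | 001001001 | 0 | 0
  38 | 010010010 | 0 | 1
  39 | 100100101 | 1 | 1
  40 | 001001011 | 0 | 0
  41 | 010010110 | 0 | 1
  42 | 100101101 | 1 | 1
  43 | 001011011 | 0 | 1
  44 | 010110111 | 0 | 1
  45 | 101101111 | 1 | 1
  46 | 011011111 | 0 | 1
  47 | 110111111 | 1 | 0
  48 | 101111110 | 1 | 0
  49 | 011111100 | 0 | 1
  50 | 111111001 | 1 | 0
  51 | 111110010 | 1 | 0
  52 | 111100100 | 1 | 1
  53 | 111001001 | 1 | 1
  54 | 110010011 | 1 | 0
  55 | 100100110 | 1 | 1
  56 | 001001101 | 0 | 0
  57 | 010011010 | 0 | 1
  58 | 100110101 | 1 | 0
  59 | 001101010 | 0 | 0
  60 | 011010100 | 0 | 1
  61 | 110101001 | 1 | 1
  62 | 101010011 | 1 | 0
  63 | 010100110 | 0 | 0
  64 | 101001100 | 1 | 1
  65 | 010011001 | 0 | 1
  66 | 100110011 | 1 | 0
  67 | 001100110 | 0 | 0
  68 | 011001100 | 0 | 0
  69 | 110011000 | 1 | 0
  70 | 100110000 | 1 | 0
  71 | 001100000 | 0 | 0
  72 | 011000000 | 0 | 0
  73 | 110000000 | 1 | 1
  74 | 100000001 | 1 | 1
  75 | 000000011 | 0 | 0
  76 | 000000110 | 0 | 0
  77 | 000001100 | 0 | 0
  78 | 000011000 | 0 | 1
  79 | 000110001 | 0 | 1
  80 | 001100011 | 0 | 0
  81 | 011000110 | 0 | 0
  82 | 110001100 | 1 | 1
  83 | 100011001 | 1 | 0

101110010001010000101011010011111101100100100101101111110010011010100110011000000011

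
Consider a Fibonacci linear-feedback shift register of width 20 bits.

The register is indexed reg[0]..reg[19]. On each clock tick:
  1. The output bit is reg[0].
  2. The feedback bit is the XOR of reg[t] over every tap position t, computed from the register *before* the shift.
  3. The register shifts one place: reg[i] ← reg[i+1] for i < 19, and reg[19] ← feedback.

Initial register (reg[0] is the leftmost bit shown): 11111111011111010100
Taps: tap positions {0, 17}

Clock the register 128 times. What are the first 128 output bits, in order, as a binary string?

tick  register→output (feedback)
  0  11111111011111010100→1 (0)
  1  11111110111110101000→1 (1)
  2  11111101111101010001→1 (1)
  3  11111011111010100011→1 (1)
  4  11110111110101000111→1 (0)
  5  11101111101010001110→1 (0)
  6  11011111010100011100→1 (0)
  7  10111110101000111000→1 (1)
  8  01111101010001110001→0 (0)
  9  11111010100011100010→1 (1)
 10  11110101000111000101→1 (0)
 11  11101010001110001010→1 (1)
 12  11010100011100010101→1 (0)
 13  10101000111000101010→1 (1)
 14  01010001110001010101→0 (1)
 15  10100011100010101011→1 (1)
 16  01000111000101010111→0 (1)
 17  10001110001010101111→1 (0)
 18  00011100010101011110→0 (1)
 19  00111000101010111101→0 (1)
 20  01110001010101111011→0 (0)
 21  11100010101011110110→1 (0)
 22  11000101010111101100→1 (0)
 23  10001010101111011000→1 (1)
 24  00010101011110110001→0 (0)
 25  00101010111101100010→0 (0)
 26  01010101111011000100→0 (1)
 27  10101011110110001001→1 (1)
 28  01010111101100010011→0 (0)
 29  10101111011000100110→1 (0)
 30  01011110110001001100→0 (1)
 31  10111101100010011001→1 (1)
 32  01111011000100110011→0 (0)
 33  11110110001001100110→1 (0)
 34  11101100010011001100→1 (0)
 35  11011000100110011000→1 (1)
 36  10110001001100110001→1 (1)
 37  01100010011001100011→0 (0)
 38  11000100110011000110→1 (0)
 39  10001001100110001100→1 (0)
 40  00010011001100011000→0 (0)
 41  00100110011000110000→0 (0)
 42  01001100110001100000→0 (0)
 43  10011001100011000000→1 (1)
 44  00110011000110000001→0 (0)
 45  01100110001100000010→0 (0)
 46  11001100011000000100→1 (0)
 47  10011000110000001000→1 (1)
 48  00110001100000010001→0 (0)
 49  01100011000000100010→0 (0)
 50  11000110000001000100→1 (0)
 51  10001100000010001000→1 (1)
 52  00011000000100010001→0 (0)
 53  00110000001000100010→0 (0)
 54  01100000010001000100→0 (1)
 55  11000000100010001001→1 (1)
 56  10000001000100010011→1 (1)
 57  00000010001000100111→0 (1)
 58  00000100010001001111→0 (1)
 59  00001000100010011111→0 (1)
 60  00010001000100111111→0 (1)
 61  00100010001001111111→0 (1)
 62  01000100010011111111→0 (1)
 63  10001000100111111111→1 (0)
 64  00010001001111111110→0 (1)
 65  00100010011111111101→0 (1)
 66  01000100111111111011→0 (0)
 67  10001001111111110110→1 (0)
 68  00010011111111101100→0 (1)
 69  00100111111111011001→0 (0)
 70  01001111111110110010→0 (0)
 71  10011111111101100100→1 (0)
 72  00111111111011001000→0 (0)
 73  01111111110110010000→0 (0)
 74  11111111101100100000→1 (1)
 75  11111111011001000001→1 (1)
 76  11111110110010000011→1 (1)
 77  11111101100100000111→1 (0)
 78  11111011001000001110→1 (0)
 79  11110110010000011100→1 (0)
 80  11101100100000111000→1 (1)
 81  11011001000001110001→1 (1)
 82  10110010000011100011→1 (1)
 83  01100100000111000111→0 (1)
 84  11001000001110001111→1 (0)
 85  10010000011100011110→1 (0)
 86  00100000111000111100→0 (1)
 87  01000001110001111001→0 (0)
 88  10000011100011110010→1 (1)
 89  00000111000111100101→0 (1)
 90  00001110001111001011→0 (0)
 91  00011100011110010110→0 (1)
 92  00111000111100101101→0 (1)
 93  01110001111001011011→0 (0)
 94  11100011110010110110→1 (0)
 95  11000111100101101100→1 (0)
 96  10001111001011011000→1 (1)
 97  00011110010110110001→0 (0)
 98  00111100101101100010→0 (0)
 99  01111001011011000100→0 (1)
100  11110010110110001001→1 (1)
101  11100101101100010011→1 (1)
102  11001011011000100111→1 (0)
103  10010110110001001110→1 (0)
104  00101101100010011100→0 (1)
105  01011011000100111001→0 (0)
106  10110110001001110010→1 (1)
107  01101100010011100101→0 (1)
108  11011000100111001011→1 (1)
109  10110001001110010111→1 (0)
110  01100010011100101110→0 (1)
111  11000100111001011101→1 (0)
112  10001001110010111010→1 (1)
113  00010011100101110101→0 (1)
114  00100111001011101011→0 (0)
115  01001110010111010110→0 (1)
116  10011100101110101101→1 (0)
117  00111001011101011010→0 (0)
118  01110010111010110100→0 (1)
119  11100101110101101001→1 (1)
120  11001011101011010011→1 (1)
121  10010111010110100111→1 (0)
122  00101110101101001110→0 (1)
123  01011101011010011101→0 (1)
124  10111010110100111011→1 (1)
125  01110101101001110111→0 (1)
126  11101011010011101111→1 (0)
127  11010110100111011110→1 (0)

11111111011111010100011100010101011110110001001100110001100000010001000100111111111011001000001110001111001011011000100111001011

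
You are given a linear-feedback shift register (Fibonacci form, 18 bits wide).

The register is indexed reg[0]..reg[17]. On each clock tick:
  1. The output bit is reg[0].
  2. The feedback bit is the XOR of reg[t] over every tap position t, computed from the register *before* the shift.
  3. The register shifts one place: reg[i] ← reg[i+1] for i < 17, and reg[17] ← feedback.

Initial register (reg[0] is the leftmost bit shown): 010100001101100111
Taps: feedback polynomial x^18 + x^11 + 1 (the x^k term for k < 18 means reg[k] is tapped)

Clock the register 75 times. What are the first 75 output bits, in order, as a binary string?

010100001101100111100111111110011000101011101011101101011101000101001111111

tick  register→output (feedback)
  0  010100001101100111→0 (1)
  1  101000011011001111→1 (0)
  2  010000110110011110→0 (0)
  3  100001101100111100→1 (1)
  4  000011011001111001→0 (1)
  5  000110110011110011→0 (1)
  6  001101100111100111→0 (1)
  7  011011001111001111→0 (1)
  8  110110011110011111→1 (1)
  9  101100111100111111→1 (1)
 10  011001111001111111→0 (1)
 11  110011110011111111→1 (0)
 12  100111100111111110→1 (0)
 13  001111001111111100→0 (1)
 14  011110011111111001→0 (1)
 15  111100111111110011→1 (0)
 16  111001111111100110→1 (0)
 17  110011111111001100→1 (0)
 18  100111111110011000→1 (1)
 19  001111111100110001→0 (0)
 20  011111111001100010→0 (1)
 21  111111110011000101→1 (0)
 22  111111100110001010→1 (1)
 23  111111001100010101→1 (1)
 24  111110011000101011→1 (1)
 25  111100110001010111→1 (0)
 26  111001100010101110→1 (1)
 27  110011000101011101→1 (0)
 28  100110001010111010→1 (1)
 29  001100010101110101→0 (1)
 30  011000101011101011→0 (1)
 31  110001010111010111→1 (0)
 32  100010101110101110→1 (1)
 33  000101011101011101→0 (1)
 34  001010111010111011→0 (0)
 35  010101110101110110→0 (1)
 36  101011101011101101→1 (0)
 37  010111010111011010→0 (1)
 38  101110101110110101→1 (1)
 39  011101011101101011→0 (1)
 40  111010111011010111→1 (0)
 41  110101110110101110→1 (1)
 42  101011101101011101→1 (0)
 43  010111011010111010→0 (0)
 44  101110110101110100→1 (0)
 45  011101101011101000→0 (1)
 46  111011010111010001→1 (0)
 47  110110101110100010→1 (1)
 48  101101011101000101→1 (0)
 49  011010111010001010→0 (0)
 50  110101110100010100→1 (1)
 51  101011101000101001→1 (1)
 52  010111010001010011→0 (1)
 53  101110100010100111→1 (1)
 54  011101000101001111→0 (1)
 55  111010001010011111→1 (1)
 56  110100010100111111→1 (1)
 57  101000101001111111→1 (0)
 58  010001010011111110→0 (1)
 59  100010100111111101→1 (0)
 60  000101001111111010→0 (1)
 61  001010011111110101→0 (1)
 62  010100111111101011→0 (1)
 63  101001111111010111→1 (0)
 64  010011111110101110→0 (0)
 65  100111111101011100→1 (0)
 66  001111111010111000→0 (0)
 67  011111110101110000→0 (1)
 68  111111101011100001→1 (0)
 69  111111010111000010→1 (0)
 70  111110101110000100→1 (1)
 71  111101011100001001→1 (1)
 72  111010111000010011→1 (1)
 73  110101110000100111→1 (1)
 74  101011100001001111→1 (0)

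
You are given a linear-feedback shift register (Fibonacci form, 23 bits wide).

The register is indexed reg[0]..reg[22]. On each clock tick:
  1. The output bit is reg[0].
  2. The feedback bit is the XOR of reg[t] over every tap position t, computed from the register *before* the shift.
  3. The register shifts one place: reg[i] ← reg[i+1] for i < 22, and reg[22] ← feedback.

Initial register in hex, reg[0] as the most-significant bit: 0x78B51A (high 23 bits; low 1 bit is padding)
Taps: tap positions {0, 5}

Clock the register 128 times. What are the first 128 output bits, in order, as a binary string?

step | reg (before) | out | fb
   0 | 01111000101101010001101 | 0 | 0
   1 | 11110001011010100011010 | 1 | 1
   2 | 11100010110101000110101 | 1 | 1
   3 | 11000101101010001101011 | 1 | 0
   4 | 10001011010100011010110 | 1 | 1
   5 | 00010110101000110101101 | 0 | 1
   6 | 00101101010001101011011 | 0 | 1
   7 | 01011010100011010110111 | 0 | 0
   8 | 10110101000110101101110 | 1 | 0
   9 | 01101010001101011011100 | 0 | 0
  10 | 11010100011010110111000 | 1 | 0
  11 | 10101000110101101110000 | 1 | 1
  12 | 01010001101011011100001 | 0 | 0
  13 | 10100011010110111000010 | 1 | 1
  14 | 01000110101101110000101 | 0 | 1
  15 | 10001101011011100001011 | 1 | 0
  16 | 00011010110111000010110 | 0 | 0
  17 | 00110101101110000101100 | 0 | 1
  18 | 01101011011100001011001 | 0 | 0
  19 | 11010110111000010110010 | 1 | 0
  20 | 10101101110000101100100 | 1 | 0
  21 | 01011011100001011001000 | 0 | 0
  22 | 10110111000010110010000 | 1 | 0
  23 | 01101110000101100100000 | 0 | 1
  24 | 11011100001011001000001 | 1 | 0
  25 | 10111000010110010000010 | 1 | 1
  26 | 01110000101100100000101 | 0 | 0
  27 | 11100001011001000001010 | 1 | 1
  28 | 11000010110010000010101 | 1 | 1
  29 | 10000101100100000101011 | 1 | 0
  30 | 00001011001000001010110 | 0 | 0
  31 | 00010110010000010101100 | 0 | 1
  32 | 00101100100000101011001 | 0 | 1
  33 | 01011001000001010110011 | 0 | 0
  34 | 10110010000010101100110 | 1 | 1
  35 | 01100100000101011001101 | 0 | 1
  36 | 11001000001010110011011 | 1 | 1
  37 | 10010000010101100110111 | 1 | 1
  38 | 00100000101011001101111 | 0 | 0
  39 | 01000001010110011011110 | 0 | 0
  40 | 10000010101100110111100 | 1 | 1
  41 | 00000101011001101111001 | 0 | 1
  42 | 00001010110011011110011 | 0 | 0
  43 | 00010101100110111100110 | 0 | 1
  44 | 00101011001101111001101 | 0 | 0
  45 | 01010110011011110011010 | 0 | 1
  46 | 10101100110111100110101 | 1 | 0
  47 | 01011001101111001101010 | 0 | 0
  48 | 10110011011110011010100 | 1 | 1
  49 | 01100110111100110101001 | 0 | 1
  50 | 11001101111001101010011 | 1 | 0
  51 | 10011011110011010100110 | 1 | 1
  52 | 00110111100110101001101 | 0 | 1
  53 | 01101111001101010011011 | 0 | 1
  54 | 11011110011010100110111 | 1 | 0
  55 | 10111100110101001101110 | 1 | 0
  56 | 01111001101010011011100 | 0 | 0
  57 | 11110011010100110111000 | 1 | 1
  58 | 11100110101001101110001 | 1 | 0
  59 | 11001101010011011100010 | 1 | 0
  60 | 10011010100110111000100 | 1 | 1
  61 | 00110101001101110001001 | 0 | 1
  62 | 01101010011011100010011 | 0 | 0
  63 | 11010100110111000100110 | 1 | 0
  64 | 10101001101110001001100 | 1 | 1
  65 | 01010011011100010011001 | 0 | 0
  66 | 10100110111000100110010 | 1 | 0
  67 | 01001101110001001100100 | 0 | 1
  68 | 10011011100010011001001 | 1 | 1
  69 | 00110111000100110010011 | 0 | 1
  70 | 01101110001001100100111 | 0 | 1
  71 | 11011100010011001001111 | 1 | 0
  72 | 10111000100110010011110 | 1 | 1
  73 | 01110001001100100111101 | 0 | 0
  74 | 11100010011001001111010 | 1 | 1
  75 | 11000100110010011110101 | 1 | 0
  76 | 10001001100100111101010 | 1 | 1
  77 | 00010011001001111010101 | 0 | 0
  78 | 00100110010011110101010 | 0 | 1
  79 | 01001100100111101010101 | 0 | 1
  80 | 10011001001111010101011 | 1 | 1
  81 | 00110010011110101010111 | 0 | 0
  82 | 01100100111101010101110 | 0 | 1
  83 | 11001001111010101011101 | 1 | 1
  84 | 10010011110101010111011 | 1 | 1
  85 | 00100111101010101110111 | 0 | 1
  86 | 01001111010101011101111 | 0 | 1
  87 | 10011110101010111011111 | 1 | 0
  88 | 00111101010101110111110 | 0 | 1
  89 | 01111010101011101111101 | 0 | 0
  90 | 11110101010111011111010 | 1 | 0
  91 | 11101010101110111110100 | 1 | 1
  92 | 11010101011101111101001 | 1 | 0
  93 | 10101010111011111010010 | 1 | 1
  94 | 01010101110111110100101 | 0 | 1
  95 | 10101011101111101001011 | 1 | 1
  96 | 01010111011111010010111 | 0 | 1
  97 | 10101110111110100101111 | 1 | 0
  98 | 01011101111101001011110 | 0 | 1
  99 | 10111011111010010111101 | 1 | 1
 100 | 01110111110100101111011 | 0 | 1
 101 | 11101111101001011110111 | 1 | 0
 102 | 11011111010010111101110 | 1 | 0
 103 | 10111110100101111011100 | 1 | 0
 104 | 01111101001011110111000 | 0 | 1
 105 | 11111010010111101110001 | 1 | 1
 106 | 11110100101111011100011 | 1 | 0
 107 | 11101001011110111000110 | 1 | 1
 108 | 11010010111101110001101 | 1 | 1
 109 | 10100101111011100011011 | 1 | 0
 110 | 01001011110111000110110 | 0 | 0
 111 | 10010111101110001101100 | 1 | 0
 112 | 00101111011100011011000 | 0 | 1
 113 | 01011110111000110110001 | 0 | 1
 114 | 10111101110001101100011 | 1 | 0
 115 | 01111011100011011000110 | 0 | 0
 116 | 11110111000110110001100 | 1 | 0
 117 | 11101110001101100011000 | 1 | 0
 118 | 11011100011011000110000 | 1 | 0
 119 | 10111000110110001100000 | 1 | 1
 120 | 01110001101100011000001 | 0 | 0
 121 | 11100011011000110000010 | 1 | 1
 122 | 11000110110001100000101 | 1 | 0
 123 | 10001101100011000001010 | 1 | 0
 124 | 00011011000110000010100 | 0 | 0
 125 | 00110110001100000101000 | 0 | 1
 126 | 01101100011000001010001 | 0 | 1
 127 | 11011000110000010100011 | 1 | 1

01111000101101010001101011011100001011001000001010110011011110011010100110111000100110010011110101010111011111010010111101110001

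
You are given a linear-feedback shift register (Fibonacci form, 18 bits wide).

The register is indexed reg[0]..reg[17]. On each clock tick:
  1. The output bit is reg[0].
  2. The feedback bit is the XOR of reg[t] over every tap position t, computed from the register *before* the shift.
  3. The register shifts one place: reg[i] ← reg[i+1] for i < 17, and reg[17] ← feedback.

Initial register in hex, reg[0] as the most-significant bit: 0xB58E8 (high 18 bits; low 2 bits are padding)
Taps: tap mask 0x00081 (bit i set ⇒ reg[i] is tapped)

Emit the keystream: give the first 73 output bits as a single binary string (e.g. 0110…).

1011010110001110100111001011000000110001001010100010100100001111101010111

k : reg_k → out_k, fb_k
0: 101101011000111010 → 1, fb=0
1: 011010110001110100 → 0, fb=1
2: 110101100011101001 → 1, fb=1
3: 101011000111010011 → 1, fb=1
4: 010110001110100111 → 0, fb=0
5: 101100011101001110 → 1, fb=0
6: 011000111010011100 → 0, fb=1
7: 110001110100111001 → 1, fb=0
8: 100011101001110010 → 1, fb=1
9: 000111010011100101 → 0, fb=1
10: 001110100111001011 → 0, fb=0
11: 011101001110010110 → 0, fb=0
12: 111010011100101100 → 1, fb=0
13: 110100111001011000 → 1, fb=0
14: 101001110010110000 → 1, fb=0
15: 010011100101100000 → 0, fb=0
16: 100111001011000000 → 1, fb=1
17: 001110010110000001 → 0, fb=1
18: 011100101100000011 → 0, fb=0
19: 111001011000000110 → 1, fb=0
20: 110010110000001100 → 1, fb=0
21: 100101100000011000 → 1, fb=1
22: 001011000000110001 → 0, fb=0
23: 010110000001100010 → 0, fb=0
24: 101100000011000100 → 1, fb=1
25: 011000000110001001 → 0, fb=0
26: 110000001100010010 → 1, fb=1
27: 100000011000100101 → 1, fb=0
28: 000000110001001010 → 0, fb=1
29: 000001100010010101 → 0, fb=0
30: 000011000100101010 → 0, fb=0
31: 000110001001010100 → 0, fb=0
32: 001100010010101000 → 0, fb=1
33: 011000100101010001 → 0, fb=0
34: 110001001010100010 → 1, fb=1
35: 100010010101000101 → 1, fb=0
36: 000100101010001010 → 0, fb=0
37: 001001010100010100 → 0, fb=1
38: 010010101000101001 → 0, fb=0
39: 100101010001010010 → 1, fb=0
40: 001010100010100100 → 0, fb=0
41: 010101000101001000 → 0, fb=0
42: 101010001010010000 → 1, fb=1
43: 010100010100100001 → 0, fb=1
44: 101000101001000011 → 1, fb=1
45: 010001010010000111 → 0, fb=1
46: 100010100100001111 → 1, fb=1
47: 000101001000011111 → 0, fb=0
48: 001010010000111110 → 0, fb=1
49: 010100100001111101 → 0, fb=0
50: 101001000011111010 → 1, fb=1
51: 010010000111110101 → 0, fb=0
52: 100100001111101010 → 1, fb=1
53: 001000011111010101 → 0, fb=1
54: 010000111110101011 → 0, fb=1
55: 100001111101010111 → 1, fb=0
56: 000011111010101110 → 0, fb=1
57: 000111110101011101 → 0, fb=1
58: 001111101010111011 → 0, fb=0
59: 011111010101110110 → 0, fb=1
60: 111110101011101101 → 1, fb=1
61: 111101010111011011 → 1, fb=0
62: 111010101110110110 → 1, fb=1
63: 110101011101101101 → 1, fb=0
64: 101010111011011010 → 1, fb=0
65: 010101110110110100 → 0, fb=1
66: 101011101101101001 → 1, fb=1
67: 010111011011010011 → 0, fb=1
68: 101110110110100111 → 1, fb=0
69: 011101101101001110 → 0, fb=0
70: 111011011010011100 → 1, fb=0
71: 110110110100111000 → 1, fb=0
72: 101101101001110000 → 1, fb=1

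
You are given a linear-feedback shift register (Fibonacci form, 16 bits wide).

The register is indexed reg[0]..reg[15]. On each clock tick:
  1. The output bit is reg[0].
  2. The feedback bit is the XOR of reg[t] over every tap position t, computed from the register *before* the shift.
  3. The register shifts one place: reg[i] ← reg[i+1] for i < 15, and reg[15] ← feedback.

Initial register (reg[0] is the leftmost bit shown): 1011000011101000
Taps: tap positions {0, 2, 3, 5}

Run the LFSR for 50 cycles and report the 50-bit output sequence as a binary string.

step | reg (before) | out | fb
   0 | 1011000011101000 | 1 | 1
   1 | 0110000111010001 | 0 | 1
   2 | 1100001110100011 | 1 | 1
   3 | 1000011101000111 | 1 | 0
   4 | 0000111010001110 | 0 | 1
   5 | 0001110100011101 | 0 | 0
   6 | 0011101000111010 | 0 | 0
   7 | 0111010001110100 | 0 | 1
   8 | 1110100011101001 | 1 | 0
   9 | 1101000111010010 | 1 | 0
  10 | 1010001110100100 | 1 | 0
  11 | 0100011101001000 | 0 | 1
  12 | 1000111010010001 | 1 | 0
  13 | 0001110100100010 | 0 | 0
  14 | 0011101001000100 | 0 | 0
  15 | 0111010010001000 | 0 | 1
  16 | 1110100100010001 | 1 | 0
  17 | 1101001000100010 | 1 | 0
  18 | 1010010001000100 | 1 | 1
  19 | 0100100010001001 | 0 | 0
  20 | 1001000100010010 | 1 | 0
  21 | 0010001000100100 | 0 | 1
  22 | 0100010001001001 | 0 | 1
  23 | 1000100010010011 | 1 | 1
  24 | 0001000100100111 | 0 | 1
  25 | 0010001001001111 | 0 | 1
  26 | 0100010010011111 | 0 | 1
  27 | 1000100100111111 | 1 | 1
  28 | 0001001001111111 | 0 | 1
  29 | 0010010011111111 | 0 | 0
  30 | 0100100111111110 | 0 | 0
  31 | 1001001111111100 | 1 | 0
  32 | 0010011111111000 | 0 | 0
  33 | 0100111111110000 | 0 | 1
  34 | 1001111111100001 | 1 | 1
  35 | 0011111111000011 | 0 | 1
  36 | 0111111110000111 | 0 | 1
  37 | 1111111100001111 | 1 | 0
  38 | 1111111000011110 | 1 | 0
  39 | 1111110000111100 | 1 | 0
  40 | 1111100001111000 | 1 | 1
  41 | 1111000011110001 | 1 | 1
  42 | 1110000111100011 | 1 | 0
  43 | 1100001111000110 | 1 | 1
  44 | 1000011110001101 | 1 | 0
  45 | 0000111100011010 | 0 | 1
  46 | 0001111000110101 | 0 | 0
  47 | 0011110001101010 | 0 | 1
  48 | 0111100011010101 | 0 | 0
  49 | 1111000110101010 | 1 | 1

10110000111010001110100100010001001001111111100001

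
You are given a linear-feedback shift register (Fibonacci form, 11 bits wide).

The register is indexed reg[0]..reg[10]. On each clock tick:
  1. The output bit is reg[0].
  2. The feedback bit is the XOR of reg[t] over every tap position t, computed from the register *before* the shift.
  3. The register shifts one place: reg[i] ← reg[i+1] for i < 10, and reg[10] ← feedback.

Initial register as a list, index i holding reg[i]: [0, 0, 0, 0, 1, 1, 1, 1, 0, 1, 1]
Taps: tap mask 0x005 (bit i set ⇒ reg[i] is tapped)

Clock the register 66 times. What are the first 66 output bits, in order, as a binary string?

step | reg (before) | out | fb
   0 | 00001111011 | 0 | 0
   1 | 00011110110 | 0 | 0
   2 | 00111101100 | 0 | 1
   3 | 01111011001 | 0 | 1
   4 | 11110110011 | 1 | 0
   5 | 11101100110 | 1 | 0
   6 | 11011001100 | 1 | 1
   7 | 10110011001 | 1 | 0
   8 | 01100110010 | 0 | 1
   9 | 11001100101 | 1 | 1
  10 | 10011001011 | 1 | 1
  11 | 00110010111 | 0 | 1
  12 | 01100101111 | 0 | 1
  13 | 11001011111 | 1 | 1
  14 | 10010111111 | 1 | 1
  15 | 00101111111 | 0 | 1
  16 | 01011111111 | 0 | 0
  17 | 10111111110 | 1 | 0
  18 | 01111111100 | 0 | 1
  19 | 11111111001 | 1 | 0
  20 | 11111110010 | 1 | 0
  21 | 11111100100 | 1 | 0
  22 | 11111001000 | 1 | 0
  23 | 11110010000 | 1 | 0
  24 | 11100100000 | 1 | 0
  25 | 11001000000 | 1 | 1
  26 | 10010000001 | 1 | 1
  27 | 00100000011 | 0 | 1
  28 | 01000000111 | 0 | 0
  29 | 10000001110 | 1 | 1
  30 | 00000011101 | 0 | 0
  31 | 00000111010 | 0 | 0
  32 | 00001110100 | 0 | 0
  33 | 00011101000 | 0 | 0
  34 | 00111010000 | 0 | 1
  35 | 01110100001 | 0 | 1
  36 | 11101000011 | 1 | 0
  37 | 11010000110 | 1 | 1
  38 | 10100001101 | 1 | 0
  39 | 01000011010 | 0 | 0
  40 | 10000110100 | 1 | 1
  41 | 00001101001 | 0 | 0
  42 | 00011010010 | 0 | 0
  43 | 00110100100 | 0 | 1
  44 | 01101001001 | 0 | 1
  45 | 11010010011 | 1 | 1
  46 | 10100100111 | 1 | 0
  47 | 01001001110 | 0 | 0
  48 | 10010011100 | 1 | 1
  49 | 00100111001 | 0 | 1
  50 | 01001110011 | 0 | 0
  51 | 10011100110 | 1 | 1
  52 | 00111001101 | 0 | 1
  53 | 01110011011 | 0 | 1
  54 | 11100110111 | 1 | 0
  55 | 11001101110 | 1 | 1
  56 | 10011011101 | 1 | 1
  57 | 00110111011 | 0 | 1
  58 | 01101110111 | 0 | 1
  59 | 11011101111 | 1 | 1
  60 | 10111011111 | 1 | 0
  61 | 01110111110 | 0 | 1
  62 | 11101111101 | 1 | 0
  63 | 11011111010 | 1 | 1
  64 | 10111110101 | 1 | 0
  65 | 01111101010 | 0 | 1

000011110110011001011111111001000000111010000110100100111001101110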